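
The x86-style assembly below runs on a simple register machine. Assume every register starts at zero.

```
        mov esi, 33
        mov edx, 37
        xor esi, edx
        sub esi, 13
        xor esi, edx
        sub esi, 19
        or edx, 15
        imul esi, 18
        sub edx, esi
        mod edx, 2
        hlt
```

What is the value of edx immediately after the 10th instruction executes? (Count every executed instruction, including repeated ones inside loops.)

esi=33
edx=37
esi=33^37=4
esi=4-13=-9
esi=(-9)^37=-46
esi=(-46)-19=-65
edx=37|15=47
esi=(-65)*18=-1170
edx=47-(-1170)=1217
edx=1217%2=1
After step 10: edx = 1.

1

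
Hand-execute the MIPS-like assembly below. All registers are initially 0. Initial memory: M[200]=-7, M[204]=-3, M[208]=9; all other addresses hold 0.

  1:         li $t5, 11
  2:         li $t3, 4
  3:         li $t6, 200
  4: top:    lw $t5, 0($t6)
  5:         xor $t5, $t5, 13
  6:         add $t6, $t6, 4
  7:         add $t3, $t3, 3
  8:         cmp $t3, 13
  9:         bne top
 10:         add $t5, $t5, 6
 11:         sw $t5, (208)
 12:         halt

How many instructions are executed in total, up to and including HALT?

$t5=11
$t3=4
$t6=200
$t5=M[200]=-7
$t5=(-7)^13=-12
$t6=200+4=204
$t3=4+3=7
cmp $t3, 13  (cmp 7,13)
bne top: taken
$t5=M[204]=-3
$t5=(-3)^13=-16
$t6=204+4=208
$t3=7+3=10
cmp $t3, 13  (cmp 10,13)
bne top: taken
$t5=M[208]=9
$t5=9^13=4
$t6=208+4=212
$t3=10+3=13
cmp $t3, 13  (cmp 13,13)
bne top: not taken
$t5=4+6=10
sw $t5, (208) → M[208]=10
halt.
Total executed instructions: 24.

24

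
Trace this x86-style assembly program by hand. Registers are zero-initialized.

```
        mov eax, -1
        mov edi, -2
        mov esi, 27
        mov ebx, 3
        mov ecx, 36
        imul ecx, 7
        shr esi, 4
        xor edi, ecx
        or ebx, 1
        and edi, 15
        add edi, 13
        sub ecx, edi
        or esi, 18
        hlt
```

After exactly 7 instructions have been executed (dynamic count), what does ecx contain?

eax=-1
edi=-2
esi=27
ebx=3
ecx=36
ecx=36*7=252
esi=27>>4=1
After step 7: ecx = 252.

252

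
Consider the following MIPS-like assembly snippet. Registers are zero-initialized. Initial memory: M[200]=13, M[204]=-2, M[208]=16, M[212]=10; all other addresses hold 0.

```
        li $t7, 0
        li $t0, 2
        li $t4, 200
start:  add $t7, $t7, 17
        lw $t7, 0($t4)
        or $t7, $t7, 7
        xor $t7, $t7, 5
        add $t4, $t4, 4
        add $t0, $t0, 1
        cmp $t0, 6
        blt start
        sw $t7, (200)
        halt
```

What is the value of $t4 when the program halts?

216

$t7=0
$t0=2
$t4=200
$t7=0+17=17
$t7=M[200]=13
$t7=13|7=15
$t7=15^5=10
$t4=200+4=204
$t0=2+1=3
cmp $t0, 6  (cmp 3,6)
blt start: taken
$t7=10+17=27
$t7=M[204]=-2
$t7=(-2)|7=-1
$t7=(-1)^5=-6
$t4=204+4=208
$t0=3+1=4
cmp $t0, 6  (cmp 4,6)
blt start: taken
$t7=(-6)+17=11
$t7=M[208]=16
$t7=16|7=23
$t7=23^5=18
$t4=208+4=212
$t0=4+1=5
cmp $t0, 6  (cmp 5,6)
blt start: taken
$t7=18+17=35
$t7=M[212]=10
$t7=10|7=15
$t7=15^5=10
$t4=212+4=216
$t0=5+1=6
cmp $t0, 6  (cmp 6,6)
blt start: not taken
sw $t7, (200) → M[200]=10
halt.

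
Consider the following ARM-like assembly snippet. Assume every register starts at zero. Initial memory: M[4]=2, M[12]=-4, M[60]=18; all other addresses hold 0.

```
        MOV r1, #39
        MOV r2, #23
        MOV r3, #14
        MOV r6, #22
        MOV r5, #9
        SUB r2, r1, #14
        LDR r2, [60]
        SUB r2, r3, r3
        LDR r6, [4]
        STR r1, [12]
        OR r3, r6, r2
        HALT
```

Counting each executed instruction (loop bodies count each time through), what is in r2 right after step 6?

25

after MOV r1, #39: r1=39
after MOV r2, #23: r2=23
after MOV r3, #14: r3=14
after MOV r6, #22: r6=22
after MOV r5, #9: r5=9
after SUB r2, r1, #14: r2=39-14=25
After step 6: r2 = 25.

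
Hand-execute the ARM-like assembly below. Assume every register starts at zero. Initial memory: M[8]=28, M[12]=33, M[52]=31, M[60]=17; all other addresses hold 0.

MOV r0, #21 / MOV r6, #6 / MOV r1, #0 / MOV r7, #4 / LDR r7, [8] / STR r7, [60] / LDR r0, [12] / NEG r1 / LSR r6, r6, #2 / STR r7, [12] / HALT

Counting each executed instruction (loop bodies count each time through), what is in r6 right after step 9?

after MOV r0, #21: r0=21
after MOV r6, #6: r6=6
after MOV r1, #0: r1=0
after MOV r7, #4: r7=4
after LDR r7, [8]: r7=M[8]=28
STR r7, [60] → M[60]=28
after LDR r0, [12]: r0=M[12]=33
after NEG r1: r1=-(0)=0
after LSR r6, r6, #2: r6=6>>2=1
After step 9: r6 = 1.

1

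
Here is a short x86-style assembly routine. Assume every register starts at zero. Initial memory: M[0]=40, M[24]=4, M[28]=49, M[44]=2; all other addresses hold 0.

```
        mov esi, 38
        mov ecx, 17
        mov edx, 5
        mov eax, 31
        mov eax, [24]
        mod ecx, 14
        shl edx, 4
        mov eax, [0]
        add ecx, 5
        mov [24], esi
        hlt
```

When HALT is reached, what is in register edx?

mov esi, 38 → esi=38
mov ecx, 17 → ecx=17
mov edx, 5 → edx=5
mov eax, 31 → eax=31
mov eax, [24] → eax=M[24]=4
mod ecx, 14 → ecx=17%14=3
shl edx, 4 → edx=5<<4=80
mov eax, [0] → eax=M[0]=40
add ecx, 5 → ecx=3+5=8
mov [24], esi → M[24]=38
halt.

80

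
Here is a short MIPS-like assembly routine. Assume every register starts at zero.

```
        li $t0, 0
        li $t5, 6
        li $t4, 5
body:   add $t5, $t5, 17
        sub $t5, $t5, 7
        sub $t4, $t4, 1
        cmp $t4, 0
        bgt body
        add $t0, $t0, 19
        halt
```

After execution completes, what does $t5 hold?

56

li $t0, 0 → $t0=0
li $t5, 6 → $t5=6
li $t4, 5 → $t4=5
add $t5, $t5, 17 → $t5=6+17=23
sub $t5, $t5, 7 → $t5=23-7=16
sub $t4, $t4, 1 → $t4=5-1=4
cmp $t4, 0  (cmp 4,0)
bgt body: taken
add $t5, $t5, 17 → $t5=16+17=33
sub $t5, $t5, 7 → $t5=33-7=26
sub $t4, $t4, 1 → $t4=4-1=3
cmp $t4, 0  (cmp 3,0)
bgt body: taken
add $t5, $t5, 17 → $t5=26+17=43
sub $t5, $t5, 7 → $t5=43-7=36
sub $t4, $t4, 1 → $t4=3-1=2
cmp $t4, 0  (cmp 2,0)
bgt body: taken
add $t5, $t5, 17 → $t5=36+17=53
sub $t5, $t5, 7 → $t5=53-7=46
sub $t4, $t4, 1 → $t4=2-1=1
cmp $t4, 0  (cmp 1,0)
bgt body: taken
add $t5, $t5, 17 → $t5=46+17=63
sub $t5, $t5, 7 → $t5=63-7=56
sub $t4, $t4, 1 → $t4=1-1=0
cmp $t4, 0  (cmp 0,0)
bgt body: not taken
add $t0, $t0, 19 → $t0=0+19=19
halt.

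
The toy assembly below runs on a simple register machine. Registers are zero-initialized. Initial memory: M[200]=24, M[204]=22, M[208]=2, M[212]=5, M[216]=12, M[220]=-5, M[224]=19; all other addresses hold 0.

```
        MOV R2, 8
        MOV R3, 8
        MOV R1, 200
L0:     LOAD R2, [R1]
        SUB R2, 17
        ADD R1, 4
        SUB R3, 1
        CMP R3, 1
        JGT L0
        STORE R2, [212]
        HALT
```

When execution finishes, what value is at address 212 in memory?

R2=8
R3=8
R1=200
R2=M[200]=24
R2=24-17=7
R1=200+4=204
R3=8-1=7
CMP R3, 1  (cmp 7,1)
JGT L0: taken
R2=M[204]=22
R2=22-17=5
R1=204+4=208
R3=7-1=6
CMP R3, 1  (cmp 6,1)
JGT L0: taken
R2=M[208]=2
R2=2-17=-15
R1=208+4=212
R3=6-1=5
CMP R3, 1  (cmp 5,1)
JGT L0: taken
R2=M[212]=5
R2=5-17=-12
R1=212+4=216
R3=5-1=4
CMP R3, 1  (cmp 4,1)
JGT L0: taken
R2=M[216]=12
R2=12-17=-5
R1=216+4=220
R3=4-1=3
CMP R3, 1  (cmp 3,1)
JGT L0: taken
R2=M[220]=-5
R2=(-5)-17=-22
R1=220+4=224
R3=3-1=2
CMP R3, 1  (cmp 2,1)
JGT L0: taken
R2=M[224]=19
R2=19-17=2
R1=224+4=228
R3=2-1=1
CMP R3, 1  (cmp 1,1)
JGT L0: not taken
STORE R2, [212] → M[212]=2
halt.

2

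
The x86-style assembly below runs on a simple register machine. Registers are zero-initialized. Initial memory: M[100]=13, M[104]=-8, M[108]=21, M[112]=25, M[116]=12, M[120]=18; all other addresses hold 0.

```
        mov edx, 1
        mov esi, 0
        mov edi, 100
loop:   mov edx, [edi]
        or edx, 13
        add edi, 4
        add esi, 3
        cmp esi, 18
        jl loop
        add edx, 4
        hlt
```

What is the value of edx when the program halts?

35

edx=1
esi=0
edi=100
edx=M[100]=13
edx=13|13=13
edi=100+4=104
esi=0+3=3
cmp esi, 18  (cmp 3,18)
jl loop: taken
edx=M[104]=-8
edx=(-8)|13=-3
edi=104+4=108
esi=3+3=6
cmp esi, 18  (cmp 6,18)
jl loop: taken
edx=M[108]=21
edx=21|13=29
edi=108+4=112
esi=6+3=9
cmp esi, 18  (cmp 9,18)
jl loop: taken
edx=M[112]=25
edx=25|13=29
edi=112+4=116
esi=9+3=12
cmp esi, 18  (cmp 12,18)
jl loop: taken
edx=M[116]=12
edx=12|13=13
edi=116+4=120
esi=12+3=15
cmp esi, 18  (cmp 15,18)
jl loop: taken
edx=M[120]=18
edx=18|13=31
edi=120+4=124
esi=15+3=18
cmp esi, 18  (cmp 18,18)
jl loop: not taken
edx=31+4=35
halt.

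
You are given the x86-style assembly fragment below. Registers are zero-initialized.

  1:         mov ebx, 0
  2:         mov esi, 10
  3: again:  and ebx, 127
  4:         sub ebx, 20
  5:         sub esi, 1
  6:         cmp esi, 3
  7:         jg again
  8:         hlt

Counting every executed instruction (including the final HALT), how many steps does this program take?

after mov ebx, 0: ebx=0
after mov esi, 10: esi=10
after and ebx, 127: ebx=0&127=0
after sub ebx, 20: ebx=0-20=-20
after sub esi, 1: esi=10-1=9
cmp esi, 3  (cmp 9,3)
jg again: taken
after and ebx, 127: ebx=(-20)&127=108
after sub ebx, 20: ebx=108-20=88
after sub esi, 1: esi=9-1=8
cmp esi, 3  (cmp 8,3)
jg again: taken
after and ebx, 127: ebx=88&127=88
after sub ebx, 20: ebx=88-20=68
after sub esi, 1: esi=8-1=7
cmp esi, 3  (cmp 7,3)
jg again: taken
after and ebx, 127: ebx=68&127=68
after sub ebx, 20: ebx=68-20=48
after sub esi, 1: esi=7-1=6
cmp esi, 3  (cmp 6,3)
jg again: taken
after and ebx, 127: ebx=48&127=48
after sub ebx, 20: ebx=48-20=28
after sub esi, 1: esi=6-1=5
cmp esi, 3  (cmp 5,3)
jg again: taken
after and ebx, 127: ebx=28&127=28
after sub ebx, 20: ebx=28-20=8
after sub esi, 1: esi=5-1=4
cmp esi, 3  (cmp 4,3)
jg again: taken
after and ebx, 127: ebx=8&127=8
after sub ebx, 20: ebx=8-20=-12
after sub esi, 1: esi=4-1=3
cmp esi, 3  (cmp 3,3)
jg again: not taken
halt.
Total executed instructions: 38.

38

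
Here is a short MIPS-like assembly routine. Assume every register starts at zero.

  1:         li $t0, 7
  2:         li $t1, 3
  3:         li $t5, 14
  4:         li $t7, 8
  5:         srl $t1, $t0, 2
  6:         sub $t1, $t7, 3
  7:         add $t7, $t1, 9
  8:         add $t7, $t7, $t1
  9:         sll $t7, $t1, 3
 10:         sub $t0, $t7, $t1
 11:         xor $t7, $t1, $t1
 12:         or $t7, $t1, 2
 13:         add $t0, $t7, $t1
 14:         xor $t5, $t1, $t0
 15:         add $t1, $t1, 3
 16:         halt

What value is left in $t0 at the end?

after li $t0, 7: $t0=7
after li $t1, 3: $t1=3
after li $t5, 14: $t5=14
after li $t7, 8: $t7=8
after srl $t1, $t0, 2: $t1=7>>2=1
after sub $t1, $t7, 3: $t1=8-3=5
after add $t7, $t1, 9: $t7=5+9=14
after add $t7, $t7, $t1: $t7=14+5=19
after sll $t7, $t1, 3: $t7=5<<3=40
after sub $t0, $t7, $t1: $t0=40-5=35
after xor $t7, $t1, $t1: $t7=5^5=0
after or $t7, $t1, 2: $t7=5|2=7
after add $t0, $t7, $t1: $t0=7+5=12
after xor $t5, $t1, $t0: $t5=5^12=9
after add $t1, $t1, 3: $t1=5+3=8
halt.

12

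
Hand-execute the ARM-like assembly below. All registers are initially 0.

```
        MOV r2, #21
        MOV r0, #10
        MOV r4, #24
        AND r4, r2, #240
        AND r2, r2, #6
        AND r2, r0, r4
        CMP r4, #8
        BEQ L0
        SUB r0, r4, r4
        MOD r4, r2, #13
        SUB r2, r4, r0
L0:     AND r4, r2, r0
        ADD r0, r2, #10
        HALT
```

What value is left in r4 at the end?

MOV r2, #21 → r2=21
MOV r0, #10 → r0=10
MOV r4, #24 → r4=24
AND r4, r2, #240 → r4=21&240=16
AND r2, r2, #6 → r2=21&6=4
AND r2, r0, r4 → r2=10&16=0
CMP r4, #8  (cmp 16,8)
BEQ L0: not taken
SUB r0, r4, r4 → r0=16-16=0
MOD r4, r2, #13 → r4=0%13=0
SUB r2, r4, r0 → r2=0-0=0
AND r4, r2, r0 → r4=0&0=0
ADD r0, r2, #10 → r0=0+10=10
halt.

0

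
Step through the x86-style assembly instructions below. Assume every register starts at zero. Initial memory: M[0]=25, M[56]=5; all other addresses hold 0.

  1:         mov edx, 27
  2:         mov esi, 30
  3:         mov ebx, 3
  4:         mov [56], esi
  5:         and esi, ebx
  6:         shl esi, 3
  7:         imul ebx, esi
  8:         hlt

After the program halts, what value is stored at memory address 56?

mov edx, 27 → edx=27
mov esi, 30 → esi=30
mov ebx, 3 → ebx=3
mov [56], esi → M[56]=30
and esi, ebx → esi=30&3=2
shl esi, 3 → esi=2<<3=16
imul ebx, esi → ebx=3*16=48
halt.

30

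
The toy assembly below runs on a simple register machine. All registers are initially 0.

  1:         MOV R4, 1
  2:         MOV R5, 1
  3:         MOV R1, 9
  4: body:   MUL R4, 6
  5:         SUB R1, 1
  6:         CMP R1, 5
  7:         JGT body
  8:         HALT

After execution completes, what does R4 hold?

R4=1
R5=1
R1=9
R4=1*6=6
R1=9-1=8
CMP R1, 5  (cmp 8,5)
JGT body: taken
R4=6*6=36
R1=8-1=7
CMP R1, 5  (cmp 7,5)
JGT body: taken
R4=36*6=216
R1=7-1=6
CMP R1, 5  (cmp 6,5)
JGT body: taken
R4=216*6=1296
R1=6-1=5
CMP R1, 5  (cmp 5,5)
JGT body: not taken
halt.

1296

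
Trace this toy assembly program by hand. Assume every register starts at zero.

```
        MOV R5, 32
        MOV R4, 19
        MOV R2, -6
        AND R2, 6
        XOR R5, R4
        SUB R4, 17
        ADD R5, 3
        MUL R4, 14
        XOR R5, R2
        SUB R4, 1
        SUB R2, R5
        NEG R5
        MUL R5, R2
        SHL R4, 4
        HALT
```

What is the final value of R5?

R5=32
R4=19
R2=-6
R2=(-6)&6=2
R5=32^19=51
R4=19-17=2
R5=51+3=54
R4=2*14=28
R5=54^2=52
R4=28-1=27
R2=2-52=-50
R5=-(52)=-52
R5=(-52)*(-50)=2600
R4=27<<4=432
halt.

2600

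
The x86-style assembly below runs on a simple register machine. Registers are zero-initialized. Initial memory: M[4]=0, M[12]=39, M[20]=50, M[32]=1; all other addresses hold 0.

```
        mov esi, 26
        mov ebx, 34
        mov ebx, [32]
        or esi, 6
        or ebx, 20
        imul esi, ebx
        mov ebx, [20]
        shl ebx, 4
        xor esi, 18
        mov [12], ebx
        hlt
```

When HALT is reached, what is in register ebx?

800

esi=26
ebx=34
ebx=M[32]=1
esi=26|6=30
ebx=1|20=21
esi=30*21=630
ebx=M[20]=50
ebx=50<<4=800
esi=630^18=612
mov [12], ebx → M[12]=800
halt.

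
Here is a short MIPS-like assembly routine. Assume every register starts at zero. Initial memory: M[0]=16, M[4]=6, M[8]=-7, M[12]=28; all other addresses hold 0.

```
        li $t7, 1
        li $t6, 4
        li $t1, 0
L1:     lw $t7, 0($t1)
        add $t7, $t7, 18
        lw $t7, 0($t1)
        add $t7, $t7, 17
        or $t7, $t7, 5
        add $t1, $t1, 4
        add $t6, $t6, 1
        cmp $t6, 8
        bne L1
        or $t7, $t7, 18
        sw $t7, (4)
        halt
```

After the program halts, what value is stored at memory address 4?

63

$t7=1
$t6=4
$t1=0
$t7=M[0]=16
$t7=16+18=34
$t7=M[0]=16
$t7=16+17=33
$t7=33|5=37
$t1=0+4=4
$t6=4+1=5
cmp $t6, 8  (cmp 5,8)
bne L1: taken
$t7=M[4]=6
$t7=6+18=24
$t7=M[4]=6
$t7=6+17=23
$t7=23|5=23
$t1=4+4=8
$t6=5+1=6
cmp $t6, 8  (cmp 6,8)
bne L1: taken
$t7=M[8]=-7
$t7=(-7)+18=11
$t7=M[8]=-7
$t7=(-7)+17=10
$t7=10|5=15
$t1=8+4=12
$t6=6+1=7
cmp $t6, 8  (cmp 7,8)
bne L1: taken
$t7=M[12]=28
$t7=28+18=46
$t7=M[12]=28
$t7=28+17=45
$t7=45|5=45
$t1=12+4=16
$t6=7+1=8
cmp $t6, 8  (cmp 8,8)
bne L1: not taken
$t7=45|18=63
sw $t7, (4) → M[4]=63
halt.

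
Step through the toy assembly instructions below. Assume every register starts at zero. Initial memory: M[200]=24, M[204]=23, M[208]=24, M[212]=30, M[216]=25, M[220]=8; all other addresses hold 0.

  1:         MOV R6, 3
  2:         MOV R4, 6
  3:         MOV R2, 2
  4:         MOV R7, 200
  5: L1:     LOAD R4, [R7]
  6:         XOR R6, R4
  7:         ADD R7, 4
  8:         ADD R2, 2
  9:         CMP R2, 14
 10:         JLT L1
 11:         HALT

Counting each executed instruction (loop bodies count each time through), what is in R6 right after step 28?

10

MOV R6, 3 → R6=3
MOV R4, 6 → R4=6
MOV R2, 2 → R2=2
MOV R7, 200 → R7=200
LOAD R4, [R7] → R4=M[200]=24
XOR R6, R4 → R6=3^24=27
ADD R7, 4 → R7=200+4=204
ADD R2, 2 → R2=2+2=4
CMP R2, 14  (cmp 4,14)
JLT L1: taken
LOAD R4, [R7] → R4=M[204]=23
XOR R6, R4 → R6=27^23=12
ADD R7, 4 → R7=204+4=208
ADD R2, 2 → R2=4+2=6
CMP R2, 14  (cmp 6,14)
JLT L1: taken
LOAD R4, [R7] → R4=M[208]=24
XOR R6, R4 → R6=12^24=20
ADD R7, 4 → R7=208+4=212
ADD R2, 2 → R2=6+2=8
CMP R2, 14  (cmp 8,14)
JLT L1: taken
LOAD R4, [R7] → R4=M[212]=30
XOR R6, R4 → R6=20^30=10
ADD R7, 4 → R7=212+4=216
ADD R2, 2 → R2=8+2=10
CMP R2, 14  (cmp 10,14)
JLT L1: taken
After step 28: R6 = 10.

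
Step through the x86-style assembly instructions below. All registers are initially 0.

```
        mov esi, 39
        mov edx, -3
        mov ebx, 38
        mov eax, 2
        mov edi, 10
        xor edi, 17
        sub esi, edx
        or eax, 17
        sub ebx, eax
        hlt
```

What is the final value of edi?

27

mov esi, 39 → esi=39
mov edx, -3 → edx=-3
mov ebx, 38 → ebx=38
mov eax, 2 → eax=2
mov edi, 10 → edi=10
xor edi, 17 → edi=10^17=27
sub esi, edx → esi=39-(-3)=42
or eax, 17 → eax=2|17=19
sub ebx, eax → ebx=38-19=19
halt.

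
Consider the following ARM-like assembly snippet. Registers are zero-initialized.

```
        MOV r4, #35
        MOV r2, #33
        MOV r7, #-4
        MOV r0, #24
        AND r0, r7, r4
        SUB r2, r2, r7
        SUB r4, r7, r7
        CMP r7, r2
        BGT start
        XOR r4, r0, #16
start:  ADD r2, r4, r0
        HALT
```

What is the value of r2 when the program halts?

r4=35
r2=33
r7=-4
r0=24
r0=(-4)&35=32
r2=33-(-4)=37
r4=(-4)-(-4)=0
CMP r7, r2  (cmp -4,37)
BGT start: not taken
r4=32^16=48
r2=48+32=80
halt.

80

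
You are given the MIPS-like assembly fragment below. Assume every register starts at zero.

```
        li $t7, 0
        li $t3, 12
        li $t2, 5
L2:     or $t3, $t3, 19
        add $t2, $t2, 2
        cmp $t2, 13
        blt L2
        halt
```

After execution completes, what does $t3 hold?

after li $t7, 0: $t7=0
after li $t3, 12: $t3=12
after li $t2, 5: $t2=5
after or $t3, $t3, 19: $t3=12|19=31
after add $t2, $t2, 2: $t2=5+2=7
cmp $t2, 13  (cmp 7,13)
blt L2: taken
after or $t3, $t3, 19: $t3=31|19=31
after add $t2, $t2, 2: $t2=7+2=9
cmp $t2, 13  (cmp 9,13)
blt L2: taken
after or $t3, $t3, 19: $t3=31|19=31
after add $t2, $t2, 2: $t2=9+2=11
cmp $t2, 13  (cmp 11,13)
blt L2: taken
after or $t3, $t3, 19: $t3=31|19=31
after add $t2, $t2, 2: $t2=11+2=13
cmp $t2, 13  (cmp 13,13)
blt L2: not taken
halt.

31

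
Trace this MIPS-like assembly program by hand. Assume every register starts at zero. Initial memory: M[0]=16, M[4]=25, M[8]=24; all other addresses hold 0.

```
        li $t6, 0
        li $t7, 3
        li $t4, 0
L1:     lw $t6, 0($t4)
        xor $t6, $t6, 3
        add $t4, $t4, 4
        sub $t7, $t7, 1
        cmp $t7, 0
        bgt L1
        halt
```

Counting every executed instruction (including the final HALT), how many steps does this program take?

after li $t6, 0: $t6=0
after li $t7, 3: $t7=3
after li $t4, 0: $t4=0
after lw $t6, 0($t4): $t6=M[0]=16
after xor $t6, $t6, 3: $t6=16^3=19
after add $t4, $t4, 4: $t4=0+4=4
after sub $t7, $t7, 1: $t7=3-1=2
cmp $t7, 0  (cmp 2,0)
bgt L1: taken
after lw $t6, 0($t4): $t6=M[4]=25
after xor $t6, $t6, 3: $t6=25^3=26
after add $t4, $t4, 4: $t4=4+4=8
after sub $t7, $t7, 1: $t7=2-1=1
cmp $t7, 0  (cmp 1,0)
bgt L1: taken
after lw $t6, 0($t4): $t6=M[8]=24
after xor $t6, $t6, 3: $t6=24^3=27
after add $t4, $t4, 4: $t4=8+4=12
after sub $t7, $t7, 1: $t7=1-1=0
cmp $t7, 0  (cmp 0,0)
bgt L1: not taken
halt.
Total executed instructions: 22.

22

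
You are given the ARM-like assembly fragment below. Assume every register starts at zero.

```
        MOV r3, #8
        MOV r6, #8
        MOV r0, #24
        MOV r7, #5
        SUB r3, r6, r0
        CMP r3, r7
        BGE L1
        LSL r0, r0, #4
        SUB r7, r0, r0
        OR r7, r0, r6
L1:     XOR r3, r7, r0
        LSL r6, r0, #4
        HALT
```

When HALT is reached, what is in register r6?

6144

MOV r3, #8 → r3=8
MOV r6, #8 → r6=8
MOV r0, #24 → r0=24
MOV r7, #5 → r7=5
SUB r3, r6, r0 → r3=8-24=-16
CMP r3, r7  (cmp -16,5)
BGE L1: not taken
LSL r0, r0, #4 → r0=24<<4=384
SUB r7, r0, r0 → r7=384-384=0
OR r7, r0, r6 → r7=384|8=392
XOR r3, r7, r0 → r3=392^384=8
LSL r6, r0, #4 → r6=384<<4=6144
halt.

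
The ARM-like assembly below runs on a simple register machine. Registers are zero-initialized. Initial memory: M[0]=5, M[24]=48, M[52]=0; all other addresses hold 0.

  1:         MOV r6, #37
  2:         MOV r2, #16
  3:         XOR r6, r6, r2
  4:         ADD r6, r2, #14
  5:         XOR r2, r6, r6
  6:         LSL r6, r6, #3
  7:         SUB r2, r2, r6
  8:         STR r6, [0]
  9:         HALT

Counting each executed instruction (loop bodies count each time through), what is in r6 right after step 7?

r6=37
r2=16
r6=37^16=53
r6=16+14=30
r2=30^30=0
r6=30<<3=240
r2=0-240=-240
After step 7: r6 = 240.

240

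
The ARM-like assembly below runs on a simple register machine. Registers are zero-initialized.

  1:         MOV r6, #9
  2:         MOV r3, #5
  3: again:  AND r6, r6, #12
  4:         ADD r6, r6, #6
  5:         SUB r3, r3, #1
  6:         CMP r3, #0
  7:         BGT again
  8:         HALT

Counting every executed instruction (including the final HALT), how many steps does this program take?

28

after MOV r6, #9: r6=9
after MOV r3, #5: r3=5
after AND r6, r6, #12: r6=9&12=8
after ADD r6, r6, #6: r6=8+6=14
after SUB r3, r3, #1: r3=5-1=4
CMP r3, #0  (cmp 4,0)
BGT again: taken
after AND r6, r6, #12: r6=14&12=12
after ADD r6, r6, #6: r6=12+6=18
after SUB r3, r3, #1: r3=4-1=3
CMP r3, #0  (cmp 3,0)
BGT again: taken
after AND r6, r6, #12: r6=18&12=0
after ADD r6, r6, #6: r6=0+6=6
after SUB r3, r3, #1: r3=3-1=2
CMP r3, #0  (cmp 2,0)
BGT again: taken
after AND r6, r6, #12: r6=6&12=4
after ADD r6, r6, #6: r6=4+6=10
after SUB r3, r3, #1: r3=2-1=1
CMP r3, #0  (cmp 1,0)
BGT again: taken
after AND r6, r6, #12: r6=10&12=8
after ADD r6, r6, #6: r6=8+6=14
after SUB r3, r3, #1: r3=1-1=0
CMP r3, #0  (cmp 0,0)
BGT again: not taken
halt.
Total executed instructions: 28.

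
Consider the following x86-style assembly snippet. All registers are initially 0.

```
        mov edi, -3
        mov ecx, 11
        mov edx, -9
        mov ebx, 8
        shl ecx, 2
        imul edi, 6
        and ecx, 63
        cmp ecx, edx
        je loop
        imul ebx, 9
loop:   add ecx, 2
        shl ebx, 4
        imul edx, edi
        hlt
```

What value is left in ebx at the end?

mov edi, -3 → edi=-3
mov ecx, 11 → ecx=11
mov edx, -9 → edx=-9
mov ebx, 8 → ebx=8
shl ecx, 2 → ecx=11<<2=44
imul edi, 6 → edi=(-3)*6=-18
and ecx, 63 → ecx=44&63=44
cmp ecx, edx  (cmp 44,-9)
je loop: not taken
imul ebx, 9 → ebx=8*9=72
add ecx, 2 → ecx=44+2=46
shl ebx, 4 → ebx=72<<4=1152
imul edx, edi → edx=(-9)*(-18)=162
halt.

1152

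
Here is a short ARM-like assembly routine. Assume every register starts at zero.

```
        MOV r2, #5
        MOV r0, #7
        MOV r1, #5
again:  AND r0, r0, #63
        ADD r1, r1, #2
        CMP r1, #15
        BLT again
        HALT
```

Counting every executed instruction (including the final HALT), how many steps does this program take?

MOV r2, #5 → r2=5
MOV r0, #7 → r0=7
MOV r1, #5 → r1=5
AND r0, r0, #63 → r0=7&63=7
ADD r1, r1, #2 → r1=5+2=7
CMP r1, #15  (cmp 7,15)
BLT again: taken
AND r0, r0, #63 → r0=7&63=7
ADD r1, r1, #2 → r1=7+2=9
CMP r1, #15  (cmp 9,15)
BLT again: taken
AND r0, r0, #63 → r0=7&63=7
ADD r1, r1, #2 → r1=9+2=11
CMP r1, #15  (cmp 11,15)
BLT again: taken
AND r0, r0, #63 → r0=7&63=7
ADD r1, r1, #2 → r1=11+2=13
CMP r1, #15  (cmp 13,15)
BLT again: taken
AND r0, r0, #63 → r0=7&63=7
ADD r1, r1, #2 → r1=13+2=15
CMP r1, #15  (cmp 15,15)
BLT again: not taken
halt.
Total executed instructions: 24.

24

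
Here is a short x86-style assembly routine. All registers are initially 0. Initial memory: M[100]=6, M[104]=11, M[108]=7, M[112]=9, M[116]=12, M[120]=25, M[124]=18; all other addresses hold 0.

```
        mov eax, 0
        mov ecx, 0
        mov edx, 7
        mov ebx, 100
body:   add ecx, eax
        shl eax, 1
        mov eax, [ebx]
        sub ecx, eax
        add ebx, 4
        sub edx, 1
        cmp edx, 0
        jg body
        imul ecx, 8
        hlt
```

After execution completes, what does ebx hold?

128

after mov eax, 0: eax=0
after mov ecx, 0: ecx=0
after mov edx, 7: edx=7
after mov ebx, 100: ebx=100
after add ecx, eax: ecx=0+0=0
after shl eax, 1: eax=0<<1=0
after mov eax, [ebx]: eax=M[100]=6
after sub ecx, eax: ecx=0-6=-6
after add ebx, 4: ebx=100+4=104
after sub edx, 1: edx=7-1=6
cmp edx, 0  (cmp 6,0)
jg body: taken
after add ecx, eax: ecx=(-6)+6=0
after shl eax, 1: eax=6<<1=12
after mov eax, [ebx]: eax=M[104]=11
after sub ecx, eax: ecx=0-11=-11
after add ebx, 4: ebx=104+4=108
after sub edx, 1: edx=6-1=5
cmp edx, 0  (cmp 5,0)
jg body: taken
after add ecx, eax: ecx=(-11)+11=0
after shl eax, 1: eax=11<<1=22
after mov eax, [ebx]: eax=M[108]=7
after sub ecx, eax: ecx=0-7=-7
after add ebx, 4: ebx=108+4=112
after sub edx, 1: edx=5-1=4
cmp edx, 0  (cmp 4,0)
jg body: taken
after add ecx, eax: ecx=(-7)+7=0
after shl eax, 1: eax=7<<1=14
after mov eax, [ebx]: eax=M[112]=9
after sub ecx, eax: ecx=0-9=-9
after add ebx, 4: ebx=112+4=116
after sub edx, 1: edx=4-1=3
cmp edx, 0  (cmp 3,0)
jg body: taken
after add ecx, eax: ecx=(-9)+9=0
after shl eax, 1: eax=9<<1=18
after mov eax, [ebx]: eax=M[116]=12
after sub ecx, eax: ecx=0-12=-12
after add ebx, 4: ebx=116+4=120
after sub edx, 1: edx=3-1=2
cmp edx, 0  (cmp 2,0)
jg body: taken
after add ecx, eax: ecx=(-12)+12=0
after shl eax, 1: eax=12<<1=24
after mov eax, [ebx]: eax=M[120]=25
after sub ecx, eax: ecx=0-25=-25
after add ebx, 4: ebx=120+4=124
after sub edx, 1: edx=2-1=1
cmp edx, 0  (cmp 1,0)
jg body: taken
after add ecx, eax: ecx=(-25)+25=0
after shl eax, 1: eax=25<<1=50
after mov eax, [ebx]: eax=M[124]=18
after sub ecx, eax: ecx=0-18=-18
after add ebx, 4: ebx=124+4=128
after sub edx, 1: edx=1-1=0
cmp edx, 0  (cmp 0,0)
jg body: not taken
after imul ecx, 8: ecx=(-18)*8=-144
halt.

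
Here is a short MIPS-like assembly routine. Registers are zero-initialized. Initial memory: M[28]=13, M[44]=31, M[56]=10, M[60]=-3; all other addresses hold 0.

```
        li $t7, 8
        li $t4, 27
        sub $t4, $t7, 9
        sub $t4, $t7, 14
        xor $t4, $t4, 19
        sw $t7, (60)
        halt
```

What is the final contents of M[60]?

8

li $t7, 8 → $t7=8
li $t4, 27 → $t4=27
sub $t4, $t7, 9 → $t4=8-9=-1
sub $t4, $t7, 14 → $t4=8-14=-6
xor $t4, $t4, 19 → $t4=(-6)^19=-23
sw $t7, (60) → M[60]=8
halt.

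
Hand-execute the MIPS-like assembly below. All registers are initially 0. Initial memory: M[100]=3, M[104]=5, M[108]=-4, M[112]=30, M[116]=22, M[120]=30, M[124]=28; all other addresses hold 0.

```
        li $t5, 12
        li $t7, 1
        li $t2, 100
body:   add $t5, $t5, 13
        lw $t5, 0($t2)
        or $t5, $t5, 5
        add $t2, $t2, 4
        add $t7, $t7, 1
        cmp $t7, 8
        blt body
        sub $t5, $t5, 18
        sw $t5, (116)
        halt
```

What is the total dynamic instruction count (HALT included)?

55

li $t5, 12 → $t5=12
li $t7, 1 → $t7=1
li $t2, 100 → $t2=100
add $t5, $t5, 13 → $t5=12+13=25
lw $t5, 0($t2) → $t5=M[100]=3
or $t5, $t5, 5 → $t5=3|5=7
add $t2, $t2, 4 → $t2=100+4=104
add $t7, $t7, 1 → $t7=1+1=2
cmp $t7, 8  (cmp 2,8)
blt body: taken
add $t5, $t5, 13 → $t5=7+13=20
lw $t5, 0($t2) → $t5=M[104]=5
or $t5, $t5, 5 → $t5=5|5=5
add $t2, $t2, 4 → $t2=104+4=108
add $t7, $t7, 1 → $t7=2+1=3
cmp $t7, 8  (cmp 3,8)
blt body: taken
add $t5, $t5, 13 → $t5=5+13=18
lw $t5, 0($t2) → $t5=M[108]=-4
or $t5, $t5, 5 → $t5=(-4)|5=-3
add $t2, $t2, 4 → $t2=108+4=112
add $t7, $t7, 1 → $t7=3+1=4
cmp $t7, 8  (cmp 4,8)
blt body: taken
add $t5, $t5, 13 → $t5=(-3)+13=10
lw $t5, 0($t2) → $t5=M[112]=30
or $t5, $t5, 5 → $t5=30|5=31
add $t2, $t2, 4 → $t2=112+4=116
add $t7, $t7, 1 → $t7=4+1=5
cmp $t7, 8  (cmp 5,8)
blt body: taken
add $t5, $t5, 13 → $t5=31+13=44
lw $t5, 0($t2) → $t5=M[116]=22
or $t5, $t5, 5 → $t5=22|5=23
add $t2, $t2, 4 → $t2=116+4=120
add $t7, $t7, 1 → $t7=5+1=6
cmp $t7, 8  (cmp 6,8)
blt body: taken
add $t5, $t5, 13 → $t5=23+13=36
lw $t5, 0($t2) → $t5=M[120]=30
or $t5, $t5, 5 → $t5=30|5=31
add $t2, $t2, 4 → $t2=120+4=124
add $t7, $t7, 1 → $t7=6+1=7
cmp $t7, 8  (cmp 7,8)
blt body: taken
add $t5, $t5, 13 → $t5=31+13=44
lw $t5, 0($t2) → $t5=M[124]=28
or $t5, $t5, 5 → $t5=28|5=29
add $t2, $t2, 4 → $t2=124+4=128
add $t7, $t7, 1 → $t7=7+1=8
cmp $t7, 8  (cmp 8,8)
blt body: not taken
sub $t5, $t5, 18 → $t5=29-18=11
sw $t5, (116) → M[116]=11
halt.
Total executed instructions: 55.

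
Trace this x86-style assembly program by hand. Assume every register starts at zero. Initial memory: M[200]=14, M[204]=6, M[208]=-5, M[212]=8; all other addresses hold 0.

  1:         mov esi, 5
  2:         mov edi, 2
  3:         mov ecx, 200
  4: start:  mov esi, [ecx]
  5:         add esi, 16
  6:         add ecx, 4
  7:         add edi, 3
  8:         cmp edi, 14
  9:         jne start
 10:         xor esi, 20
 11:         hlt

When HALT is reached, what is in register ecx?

216

esi=5
edi=2
ecx=200
esi=M[200]=14
esi=14+16=30
ecx=200+4=204
edi=2+3=5
cmp edi, 14  (cmp 5,14)
jne start: taken
esi=M[204]=6
esi=6+16=22
ecx=204+4=208
edi=5+3=8
cmp edi, 14  (cmp 8,14)
jne start: taken
esi=M[208]=-5
esi=(-5)+16=11
ecx=208+4=212
edi=8+3=11
cmp edi, 14  (cmp 11,14)
jne start: taken
esi=M[212]=8
esi=8+16=24
ecx=212+4=216
edi=11+3=14
cmp edi, 14  (cmp 14,14)
jne start: not taken
esi=24^20=12
halt.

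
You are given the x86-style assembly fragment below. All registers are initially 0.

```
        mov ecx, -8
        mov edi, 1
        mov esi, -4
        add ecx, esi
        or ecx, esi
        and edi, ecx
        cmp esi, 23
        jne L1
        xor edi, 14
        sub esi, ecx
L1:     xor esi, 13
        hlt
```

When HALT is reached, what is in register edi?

0

mov ecx, -8 → ecx=-8
mov edi, 1 → edi=1
mov esi, -4 → esi=-4
add ecx, esi → ecx=(-8)+(-4)=-12
or ecx, esi → ecx=(-12)|(-4)=-4
and edi, ecx → edi=1&(-4)=0
cmp esi, 23  (cmp -4,23)
jne L1: taken
xor esi, 13 → esi=(-4)^13=-15
halt.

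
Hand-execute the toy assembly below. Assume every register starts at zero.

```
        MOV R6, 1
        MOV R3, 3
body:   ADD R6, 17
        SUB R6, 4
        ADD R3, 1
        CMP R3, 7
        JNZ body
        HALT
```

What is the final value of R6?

after MOV R6, 1: R6=1
after MOV R3, 3: R3=3
after ADD R6, 17: R6=1+17=18
after SUB R6, 4: R6=18-4=14
after ADD R3, 1: R3=3+1=4
CMP R3, 7  (cmp 4,7)
JNZ body: taken
after ADD R6, 17: R6=14+17=31
after SUB R6, 4: R6=31-4=27
after ADD R3, 1: R3=4+1=5
CMP R3, 7  (cmp 5,7)
JNZ body: taken
after ADD R6, 17: R6=27+17=44
after SUB R6, 4: R6=44-4=40
after ADD R3, 1: R3=5+1=6
CMP R3, 7  (cmp 6,7)
JNZ body: taken
after ADD R6, 17: R6=40+17=57
after SUB R6, 4: R6=57-4=53
after ADD R3, 1: R3=6+1=7
CMP R3, 7  (cmp 7,7)
JNZ body: not taken
halt.

53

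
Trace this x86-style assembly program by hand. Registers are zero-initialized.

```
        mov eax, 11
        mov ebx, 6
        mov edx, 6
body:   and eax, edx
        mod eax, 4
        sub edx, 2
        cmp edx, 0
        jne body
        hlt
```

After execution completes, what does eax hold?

after mov eax, 11: eax=11
after mov ebx, 6: ebx=6
after mov edx, 6: edx=6
after and eax, edx: eax=11&6=2
after mod eax, 4: eax=2%4=2
after sub edx, 2: edx=6-2=4
cmp edx, 0  (cmp 4,0)
jne body: taken
after and eax, edx: eax=2&4=0
after mod eax, 4: eax=0%4=0
after sub edx, 2: edx=4-2=2
cmp edx, 0  (cmp 2,0)
jne body: taken
after and eax, edx: eax=0&2=0
after mod eax, 4: eax=0%4=0
after sub edx, 2: edx=2-2=0
cmp edx, 0  (cmp 0,0)
jne body: not taken
halt.

0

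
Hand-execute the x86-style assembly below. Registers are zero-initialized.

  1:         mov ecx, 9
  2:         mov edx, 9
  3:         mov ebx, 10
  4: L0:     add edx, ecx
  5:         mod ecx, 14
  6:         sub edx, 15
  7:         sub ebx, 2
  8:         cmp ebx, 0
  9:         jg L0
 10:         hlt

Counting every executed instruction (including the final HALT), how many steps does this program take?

after mov ecx, 9: ecx=9
after mov edx, 9: edx=9
after mov ebx, 10: ebx=10
after add edx, ecx: edx=9+9=18
after mod ecx, 14: ecx=9%14=9
after sub edx, 15: edx=18-15=3
after sub ebx, 2: ebx=10-2=8
cmp ebx, 0  (cmp 8,0)
jg L0: taken
after add edx, ecx: edx=3+9=12
after mod ecx, 14: ecx=9%14=9
after sub edx, 15: edx=12-15=-3
after sub ebx, 2: ebx=8-2=6
cmp ebx, 0  (cmp 6,0)
jg L0: taken
after add edx, ecx: edx=(-3)+9=6
after mod ecx, 14: ecx=9%14=9
after sub edx, 15: edx=6-15=-9
after sub ebx, 2: ebx=6-2=4
cmp ebx, 0  (cmp 4,0)
jg L0: taken
after add edx, ecx: edx=(-9)+9=0
after mod ecx, 14: ecx=9%14=9
after sub edx, 15: edx=0-15=-15
after sub ebx, 2: ebx=4-2=2
cmp ebx, 0  (cmp 2,0)
jg L0: taken
after add edx, ecx: edx=(-15)+9=-6
after mod ecx, 14: ecx=9%14=9
after sub edx, 15: edx=(-6)-15=-21
after sub ebx, 2: ebx=2-2=0
cmp ebx, 0  (cmp 0,0)
jg L0: not taken
halt.
Total executed instructions: 34.

34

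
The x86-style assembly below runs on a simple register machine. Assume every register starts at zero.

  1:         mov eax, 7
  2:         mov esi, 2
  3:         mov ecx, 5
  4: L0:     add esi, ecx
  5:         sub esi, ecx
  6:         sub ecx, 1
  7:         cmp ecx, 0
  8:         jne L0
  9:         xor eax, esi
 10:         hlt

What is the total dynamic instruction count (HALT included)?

eax=7
esi=2
ecx=5
esi=2+5=7
esi=7-5=2
ecx=5-1=4
cmp ecx, 0  (cmp 4,0)
jne L0: taken
esi=2+4=6
esi=6-4=2
ecx=4-1=3
cmp ecx, 0  (cmp 3,0)
jne L0: taken
esi=2+3=5
esi=5-3=2
ecx=3-1=2
cmp ecx, 0  (cmp 2,0)
jne L0: taken
esi=2+2=4
esi=4-2=2
ecx=2-1=1
cmp ecx, 0  (cmp 1,0)
jne L0: taken
esi=2+1=3
esi=3-1=2
ecx=1-1=0
cmp ecx, 0  (cmp 0,0)
jne L0: not taken
eax=7^2=5
halt.
Total executed instructions: 30.

30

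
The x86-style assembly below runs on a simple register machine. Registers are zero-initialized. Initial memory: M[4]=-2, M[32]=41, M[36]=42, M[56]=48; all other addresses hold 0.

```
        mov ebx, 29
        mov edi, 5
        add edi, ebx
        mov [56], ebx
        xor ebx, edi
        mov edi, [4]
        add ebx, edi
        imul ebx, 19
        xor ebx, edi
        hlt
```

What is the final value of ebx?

-1159

ebx=29
edi=5
edi=5+29=34
mov [56], ebx → M[56]=29
ebx=29^34=63
edi=M[4]=-2
ebx=63+(-2)=61
ebx=61*19=1159
ebx=1159^(-2)=-1159
halt.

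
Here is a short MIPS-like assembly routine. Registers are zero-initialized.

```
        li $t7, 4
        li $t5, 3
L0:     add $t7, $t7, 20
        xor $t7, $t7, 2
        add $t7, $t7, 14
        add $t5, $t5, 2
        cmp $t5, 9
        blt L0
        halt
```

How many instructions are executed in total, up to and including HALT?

li $t7, 4 → $t7=4
li $t5, 3 → $t5=3
add $t7, $t7, 20 → $t7=4+20=24
xor $t7, $t7, 2 → $t7=24^2=26
add $t7, $t7, 14 → $t7=26+14=40
add $t5, $t5, 2 → $t5=3+2=5
cmp $t5, 9  (cmp 5,9)
blt L0: taken
add $t7, $t7, 20 → $t7=40+20=60
xor $t7, $t7, 2 → $t7=60^2=62
add $t7, $t7, 14 → $t7=62+14=76
add $t5, $t5, 2 → $t5=5+2=7
cmp $t5, 9  (cmp 7,9)
blt L0: taken
add $t7, $t7, 20 → $t7=76+20=96
xor $t7, $t7, 2 → $t7=96^2=98
add $t7, $t7, 14 → $t7=98+14=112
add $t5, $t5, 2 → $t5=7+2=9
cmp $t5, 9  (cmp 9,9)
blt L0: not taken
halt.
Total executed instructions: 21.

21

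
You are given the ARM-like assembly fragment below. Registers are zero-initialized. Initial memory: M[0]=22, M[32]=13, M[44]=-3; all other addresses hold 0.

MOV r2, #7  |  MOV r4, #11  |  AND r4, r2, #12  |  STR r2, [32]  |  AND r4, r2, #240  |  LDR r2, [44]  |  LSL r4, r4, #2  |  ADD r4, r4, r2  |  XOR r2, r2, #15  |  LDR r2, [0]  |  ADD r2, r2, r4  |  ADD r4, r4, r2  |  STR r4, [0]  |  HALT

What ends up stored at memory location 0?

16

after MOV r2, #7: r2=7
after MOV r4, #11: r4=11
after AND r4, r2, #12: r4=7&12=4
STR r2, [32] → M[32]=7
after AND r4, r2, #240: r4=7&240=0
after LDR r2, [44]: r2=M[44]=-3
after LSL r4, r4, #2: r4=0<<2=0
after ADD r4, r4, r2: r4=0+(-3)=-3
after XOR r2, r2, #15: r2=(-3)^15=-14
after LDR r2, [0]: r2=M[0]=22
after ADD r2, r2, r4: r2=22+(-3)=19
after ADD r4, r4, r2: r4=(-3)+19=16
STR r4, [0] → M[0]=16
halt.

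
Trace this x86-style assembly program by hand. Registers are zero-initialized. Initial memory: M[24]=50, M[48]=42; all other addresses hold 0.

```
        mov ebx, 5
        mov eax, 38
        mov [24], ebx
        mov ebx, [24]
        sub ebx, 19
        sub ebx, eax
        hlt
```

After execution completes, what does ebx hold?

-52

mov ebx, 5 → ebx=5
mov eax, 38 → eax=38
mov [24], ebx → M[24]=5
mov ebx, [24] → ebx=M[24]=5
sub ebx, 19 → ebx=5-19=-14
sub ebx, eax → ebx=(-14)-38=-52
halt.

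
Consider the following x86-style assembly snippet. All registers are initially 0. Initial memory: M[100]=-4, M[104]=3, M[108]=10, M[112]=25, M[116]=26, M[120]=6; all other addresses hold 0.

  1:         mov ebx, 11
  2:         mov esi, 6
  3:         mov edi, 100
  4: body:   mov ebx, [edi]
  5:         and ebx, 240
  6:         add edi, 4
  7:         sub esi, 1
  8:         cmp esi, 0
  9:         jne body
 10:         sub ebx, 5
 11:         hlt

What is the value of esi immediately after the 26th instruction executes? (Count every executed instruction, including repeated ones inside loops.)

2

mov ebx, 11 → ebx=11
mov esi, 6 → esi=6
mov edi, 100 → edi=100
mov ebx, [edi] → ebx=M[100]=-4
and ebx, 240 → ebx=(-4)&240=240
add edi, 4 → edi=100+4=104
sub esi, 1 → esi=6-1=5
cmp esi, 0  (cmp 5,0)
jne body: taken
mov ebx, [edi] → ebx=M[104]=3
and ebx, 240 → ebx=3&240=0
add edi, 4 → edi=104+4=108
sub esi, 1 → esi=5-1=4
cmp esi, 0  (cmp 4,0)
jne body: taken
mov ebx, [edi] → ebx=M[108]=10
and ebx, 240 → ebx=10&240=0
add edi, 4 → edi=108+4=112
sub esi, 1 → esi=4-1=3
cmp esi, 0  (cmp 3,0)
jne body: taken
mov ebx, [edi] → ebx=M[112]=25
and ebx, 240 → ebx=25&240=16
add edi, 4 → edi=112+4=116
sub esi, 1 → esi=3-1=2
cmp esi, 0  (cmp 2,0)
After step 26: esi = 2.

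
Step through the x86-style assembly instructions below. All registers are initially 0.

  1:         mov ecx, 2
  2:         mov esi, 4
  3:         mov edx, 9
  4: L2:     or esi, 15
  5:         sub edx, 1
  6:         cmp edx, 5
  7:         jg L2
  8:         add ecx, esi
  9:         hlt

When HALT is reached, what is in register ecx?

17

mov ecx, 2 → ecx=2
mov esi, 4 → esi=4
mov edx, 9 → edx=9
or esi, 15 → esi=4|15=15
sub edx, 1 → edx=9-1=8
cmp edx, 5  (cmp 8,5)
jg L2: taken
or esi, 15 → esi=15|15=15
sub edx, 1 → edx=8-1=7
cmp edx, 5  (cmp 7,5)
jg L2: taken
or esi, 15 → esi=15|15=15
sub edx, 1 → edx=7-1=6
cmp edx, 5  (cmp 6,5)
jg L2: taken
or esi, 15 → esi=15|15=15
sub edx, 1 → edx=6-1=5
cmp edx, 5  (cmp 5,5)
jg L2: not taken
add ecx, esi → ecx=2+15=17
halt.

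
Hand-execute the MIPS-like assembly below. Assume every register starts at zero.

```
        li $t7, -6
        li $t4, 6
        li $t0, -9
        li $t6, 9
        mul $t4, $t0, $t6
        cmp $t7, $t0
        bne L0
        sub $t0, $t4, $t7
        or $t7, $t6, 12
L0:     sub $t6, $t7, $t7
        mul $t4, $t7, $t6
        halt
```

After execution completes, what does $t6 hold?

0

after li $t7, -6: $t7=-6
after li $t4, 6: $t4=6
after li $t0, -9: $t0=-9
after li $t6, 9: $t6=9
after mul $t4, $t0, $t6: $t4=(-9)*9=-81
cmp $t7, $t0  (cmp -6,-9)
bne L0: taken
after sub $t6, $t7, $t7: $t6=(-6)-(-6)=0
after mul $t4, $t7, $t6: $t4=(-6)*0=0
halt.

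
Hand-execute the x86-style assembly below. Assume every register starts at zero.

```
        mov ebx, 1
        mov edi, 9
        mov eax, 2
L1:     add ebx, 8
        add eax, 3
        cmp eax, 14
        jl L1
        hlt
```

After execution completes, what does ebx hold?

mov ebx, 1 → ebx=1
mov edi, 9 → edi=9
mov eax, 2 → eax=2
add ebx, 8 → ebx=1+8=9
add eax, 3 → eax=2+3=5
cmp eax, 14  (cmp 5,14)
jl L1: taken
add ebx, 8 → ebx=9+8=17
add eax, 3 → eax=5+3=8
cmp eax, 14  (cmp 8,14)
jl L1: taken
add ebx, 8 → ebx=17+8=25
add eax, 3 → eax=8+3=11
cmp eax, 14  (cmp 11,14)
jl L1: taken
add ebx, 8 → ebx=25+8=33
add eax, 3 → eax=11+3=14
cmp eax, 14  (cmp 14,14)
jl L1: not taken
halt.

33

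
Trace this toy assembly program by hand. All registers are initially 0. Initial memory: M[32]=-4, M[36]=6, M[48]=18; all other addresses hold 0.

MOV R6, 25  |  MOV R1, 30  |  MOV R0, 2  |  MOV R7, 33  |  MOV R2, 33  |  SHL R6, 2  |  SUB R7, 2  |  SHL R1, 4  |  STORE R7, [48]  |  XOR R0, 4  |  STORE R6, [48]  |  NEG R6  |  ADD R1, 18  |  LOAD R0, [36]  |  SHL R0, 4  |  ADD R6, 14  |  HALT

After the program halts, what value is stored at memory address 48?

100

after MOV R6, 25: R6=25
after MOV R1, 30: R1=30
after MOV R0, 2: R0=2
after MOV R7, 33: R7=33
after MOV R2, 33: R2=33
after SHL R6, 2: R6=25<<2=100
after SUB R7, 2: R7=33-2=31
after SHL R1, 4: R1=30<<4=480
STORE R7, [48] → M[48]=31
after XOR R0, 4: R0=2^4=6
STORE R6, [48] → M[48]=100
after NEG R6: R6=-(100)=-100
after ADD R1, 18: R1=480+18=498
after LOAD R0, [36]: R0=M[36]=6
after SHL R0, 4: R0=6<<4=96
after ADD R6, 14: R6=(-100)+14=-86
halt.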